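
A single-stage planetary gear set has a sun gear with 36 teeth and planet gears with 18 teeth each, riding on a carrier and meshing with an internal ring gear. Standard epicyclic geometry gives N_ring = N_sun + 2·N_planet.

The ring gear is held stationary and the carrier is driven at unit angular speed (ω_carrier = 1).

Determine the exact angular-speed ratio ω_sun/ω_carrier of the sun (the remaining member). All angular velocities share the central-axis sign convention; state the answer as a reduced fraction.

3

N_ring = 36 + 2·18 = 72
36(ω_s−ω_c) = −72(ω_r−ω_c),  ω_r=0, ω_c=1
ω_s = 1 − (72/36)(0−1) = 3
ω_s/ω_c = 3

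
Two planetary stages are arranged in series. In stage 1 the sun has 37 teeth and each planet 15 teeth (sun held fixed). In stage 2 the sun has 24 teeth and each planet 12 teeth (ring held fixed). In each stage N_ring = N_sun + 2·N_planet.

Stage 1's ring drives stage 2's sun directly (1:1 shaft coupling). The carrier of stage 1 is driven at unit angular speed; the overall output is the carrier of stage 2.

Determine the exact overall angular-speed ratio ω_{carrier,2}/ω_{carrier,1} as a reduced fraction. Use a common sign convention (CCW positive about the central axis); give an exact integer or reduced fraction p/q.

Stage 1: N_ring = 37 + 2·15 = 67
Stage 1: 37(ω_s−ω_c) = −67(ω_r−ω_c),  ω_s=0, ω_c=1
Stage 1: ω_r = 1 − (37/67)(0−1) = 104/67
  ⇒ ω_r¹/ω_c¹ = 104/67
Stage 2: N_ring = 24 + 2·12 = 48
Stage 2: 24(ω_s−ω_c) = −48(ω_r−ω_c),  ω_r=0, ω_s=1
Stage 2: 24(1−ω_c) = −48(0−ω_c)  ⇒  72ω_c = 24  ⇒  ω_c = 1/3
  ⇒ ω_c²/ω_s² = 1/3
Coupling ω_s² = ω_r¹ ⇒ overall = 104/67 × 1/3 = 104/201

104/201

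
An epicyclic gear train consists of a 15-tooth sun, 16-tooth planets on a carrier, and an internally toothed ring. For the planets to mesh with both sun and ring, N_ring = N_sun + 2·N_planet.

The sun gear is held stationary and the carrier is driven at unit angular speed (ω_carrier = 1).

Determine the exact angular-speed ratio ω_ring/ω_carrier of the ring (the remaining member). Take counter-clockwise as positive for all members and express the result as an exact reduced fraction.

62/47

N_ring = 15 + 2·16 = 47
15(ω_s−ω_c) = −47(ω_r−ω_c),  ω_s=0, ω_c=1
ω_r = 1 − (15/47)(0−1) = 62/47
ω_r/ω_c = 62/47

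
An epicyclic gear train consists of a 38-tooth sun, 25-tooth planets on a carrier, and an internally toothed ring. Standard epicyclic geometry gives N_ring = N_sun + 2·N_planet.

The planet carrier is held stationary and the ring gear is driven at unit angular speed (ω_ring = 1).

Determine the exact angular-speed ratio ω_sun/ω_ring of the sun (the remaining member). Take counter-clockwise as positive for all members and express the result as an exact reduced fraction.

N_ring = 38 + 2·25 = 88
38(ω_s−ω_c) = −88(ω_r−ω_c),  ω_c=0, ω_r=1
ω_s = 0 − (88/38)(1−0) = -44/19
ω_s/ω_r = -44/19

-44/19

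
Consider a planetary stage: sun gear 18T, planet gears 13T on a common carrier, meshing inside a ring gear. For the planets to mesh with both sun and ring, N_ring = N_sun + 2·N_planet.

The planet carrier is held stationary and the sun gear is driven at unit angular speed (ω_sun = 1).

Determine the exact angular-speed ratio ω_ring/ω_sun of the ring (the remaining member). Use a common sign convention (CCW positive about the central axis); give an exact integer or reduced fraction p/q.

N_ring = 18 + 2·13 = 44
18(ω_s−ω_c) = −44(ω_r−ω_c),  ω_c=0, ω_s=1
ω_r = 0 − (18/44)(1−0) = -9/22
ω_r/ω_s = -9/22

-9/22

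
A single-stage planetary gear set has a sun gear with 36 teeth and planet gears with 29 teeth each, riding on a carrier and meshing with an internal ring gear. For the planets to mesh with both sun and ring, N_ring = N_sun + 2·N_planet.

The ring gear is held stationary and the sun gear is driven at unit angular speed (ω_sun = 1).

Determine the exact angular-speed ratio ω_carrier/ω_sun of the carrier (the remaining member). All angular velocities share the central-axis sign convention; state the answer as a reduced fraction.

18/65

N_ring = 36 + 2·29 = 94
36(ω_s−ω_c) = −94(ω_r−ω_c),  ω_r=0, ω_s=1
36(1−ω_c) = −94(0−ω_c)  ⇒  130ω_c = 36  ⇒  ω_c = 18/65
ω_c/ω_s = 18/65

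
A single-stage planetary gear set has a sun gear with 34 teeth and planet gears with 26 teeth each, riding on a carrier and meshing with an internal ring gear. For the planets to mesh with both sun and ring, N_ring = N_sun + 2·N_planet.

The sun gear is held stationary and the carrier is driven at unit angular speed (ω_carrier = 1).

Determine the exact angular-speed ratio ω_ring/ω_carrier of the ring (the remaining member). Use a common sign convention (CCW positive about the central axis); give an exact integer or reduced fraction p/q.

N_ring = 34 + 2·26 = 86
34(ω_s−ω_c) = −86(ω_r−ω_c),  ω_s=0, ω_c=1
ω_r = 1 − (34/86)(0−1) = 60/43
ω_r/ω_c = 60/43

60/43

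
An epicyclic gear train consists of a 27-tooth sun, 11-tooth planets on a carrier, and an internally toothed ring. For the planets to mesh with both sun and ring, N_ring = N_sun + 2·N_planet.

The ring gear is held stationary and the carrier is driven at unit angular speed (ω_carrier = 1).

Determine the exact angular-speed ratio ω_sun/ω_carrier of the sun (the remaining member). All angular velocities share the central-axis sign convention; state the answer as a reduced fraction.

N_ring = 27 + 2·11 = 49
27(ω_s−ω_c) = −49(ω_r−ω_c),  ω_r=0, ω_c=1
ω_s = 1 − (49/27)(0−1) = 76/27
ω_s/ω_c = 76/27

76/27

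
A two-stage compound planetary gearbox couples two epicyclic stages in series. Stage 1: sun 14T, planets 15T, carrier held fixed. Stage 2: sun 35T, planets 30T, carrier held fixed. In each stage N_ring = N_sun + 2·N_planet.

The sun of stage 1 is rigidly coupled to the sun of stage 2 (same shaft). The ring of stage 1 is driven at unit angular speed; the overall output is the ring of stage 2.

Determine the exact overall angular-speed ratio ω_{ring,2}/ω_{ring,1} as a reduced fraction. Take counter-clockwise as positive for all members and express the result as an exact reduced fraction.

Stage 1: N_ring = 14 + 2·15 = 44
Stage 1: 14(ω_s−ω_c) = −44(ω_r−ω_c),  ω_c=0, ω_r=1
Stage 1: ω_s = 0 − (44/14)(1−0) = -22/7
  ⇒ ω_s¹/ω_r¹ = -22/7
Stage 2: N_ring = 35 + 2·30 = 95
Stage 2: 35(ω_s−ω_c) = −95(ω_r−ω_c),  ω_c=0, ω_s=1
Stage 2: ω_r = 0 − (35/95)(1−0) = -7/19
  ⇒ ω_r²/ω_s² = -7/19
Coupling ω_s² = ω_s¹ ⇒ overall = -22/7 × -7/19 = 22/19

22/19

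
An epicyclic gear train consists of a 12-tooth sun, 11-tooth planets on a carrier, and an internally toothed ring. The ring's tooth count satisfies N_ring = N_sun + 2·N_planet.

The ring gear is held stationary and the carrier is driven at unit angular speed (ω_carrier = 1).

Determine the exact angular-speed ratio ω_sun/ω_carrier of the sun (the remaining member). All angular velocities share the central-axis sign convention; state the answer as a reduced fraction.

N_ring = 12 + 2·11 = 34
12(ω_s−ω_c) = −34(ω_r−ω_c),  ω_r=0, ω_c=1
ω_s = 1 − (34/12)(0−1) = 23/6
ω_s/ω_c = 23/6

23/6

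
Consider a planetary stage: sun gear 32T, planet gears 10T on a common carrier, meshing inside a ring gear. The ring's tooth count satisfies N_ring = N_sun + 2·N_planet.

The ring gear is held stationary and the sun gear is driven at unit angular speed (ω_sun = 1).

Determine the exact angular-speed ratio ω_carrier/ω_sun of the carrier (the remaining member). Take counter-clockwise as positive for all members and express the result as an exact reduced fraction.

N_ring = 32 + 2·10 = 52
32(ω_s−ω_c) = −52(ω_r−ω_c),  ω_r=0, ω_s=1
32(1−ω_c) = −52(0−ω_c)  ⇒  84ω_c = 32  ⇒  ω_c = 8/21
ω_c/ω_s = 8/21

8/21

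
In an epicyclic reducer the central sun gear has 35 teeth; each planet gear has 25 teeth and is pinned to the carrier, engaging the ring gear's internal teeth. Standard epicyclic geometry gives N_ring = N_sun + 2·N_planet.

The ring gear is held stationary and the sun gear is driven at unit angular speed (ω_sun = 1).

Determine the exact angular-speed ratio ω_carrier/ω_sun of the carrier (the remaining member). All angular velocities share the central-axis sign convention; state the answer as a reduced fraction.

7/24

N_ring = 35 + 2·25 = 85
35(ω_s−ω_c) = −85(ω_r−ω_c),  ω_r=0, ω_s=1
35(1−ω_c) = −85(0−ω_c)  ⇒  120ω_c = 35  ⇒  ω_c = 7/24
ω_c/ω_s = 7/24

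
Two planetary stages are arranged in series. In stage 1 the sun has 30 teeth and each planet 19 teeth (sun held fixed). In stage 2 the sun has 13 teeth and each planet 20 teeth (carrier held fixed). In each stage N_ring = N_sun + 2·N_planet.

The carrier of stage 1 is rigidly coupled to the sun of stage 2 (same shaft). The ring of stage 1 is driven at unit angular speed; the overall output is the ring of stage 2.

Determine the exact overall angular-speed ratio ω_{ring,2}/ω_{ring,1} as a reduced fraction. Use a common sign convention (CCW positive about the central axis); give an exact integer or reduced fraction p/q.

Stage 1: N_ring = 30 + 2·19 = 68
Stage 1: 30(ω_s−ω_c) = −68(ω_r−ω_c),  ω_s=0, ω_r=1
Stage 1: 30(0−ω_c) = −68(1−ω_c)  ⇒  98ω_c = 68  ⇒  ω_c = 34/49
  ⇒ ω_c¹/ω_r¹ = 34/49
Stage 2: N_ring = 13 + 2·20 = 53
Stage 2: 13(ω_s−ω_c) = −53(ω_r−ω_c),  ω_c=0, ω_s=1
Stage 2: ω_r = 0 − (13/53)(1−0) = -13/53
  ⇒ ω_r²/ω_s² = -13/53
Coupling ω_s² = ω_c¹ ⇒ overall = 34/49 × -13/53 = -442/2597

-442/2597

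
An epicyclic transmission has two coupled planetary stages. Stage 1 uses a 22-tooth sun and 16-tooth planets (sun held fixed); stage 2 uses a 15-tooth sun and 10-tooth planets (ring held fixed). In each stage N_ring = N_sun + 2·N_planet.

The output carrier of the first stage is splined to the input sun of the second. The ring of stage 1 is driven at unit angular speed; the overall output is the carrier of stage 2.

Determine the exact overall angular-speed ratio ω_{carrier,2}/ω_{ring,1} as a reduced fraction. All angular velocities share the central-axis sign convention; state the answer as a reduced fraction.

81/380

Stage 1: N_ring = 22 + 2·16 = 54
Stage 1: 22(ω_s−ω_c) = −54(ω_r−ω_c),  ω_s=0, ω_r=1
Stage 1: 22(0−ω_c) = −54(1−ω_c)  ⇒  76ω_c = 54  ⇒  ω_c = 27/38
  ⇒ ω_c¹/ω_r¹ = 27/38
Stage 2: N_ring = 15 + 2·10 = 35
Stage 2: 15(ω_s−ω_c) = −35(ω_r−ω_c),  ω_r=0, ω_s=1
Stage 2: 15(1−ω_c) = −35(0−ω_c)  ⇒  50ω_c = 15  ⇒  ω_c = 3/10
  ⇒ ω_c²/ω_s² = 3/10
Coupling ω_s² = ω_c¹ ⇒ overall = 27/38 × 3/10 = 81/380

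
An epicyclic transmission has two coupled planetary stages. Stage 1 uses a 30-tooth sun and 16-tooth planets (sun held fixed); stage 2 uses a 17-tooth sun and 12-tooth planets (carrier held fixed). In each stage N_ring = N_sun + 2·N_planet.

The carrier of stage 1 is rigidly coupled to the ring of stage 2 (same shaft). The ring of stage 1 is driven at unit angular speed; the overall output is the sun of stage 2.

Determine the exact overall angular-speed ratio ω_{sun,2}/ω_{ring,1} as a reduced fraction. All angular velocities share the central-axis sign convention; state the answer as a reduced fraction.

Stage 1: N_ring = 30 + 2·16 = 62
Stage 1: 30(ω_s−ω_c) = −62(ω_r−ω_c),  ω_s=0, ω_r=1
Stage 1: 30(0−ω_c) = −62(1−ω_c)  ⇒  92ω_c = 62  ⇒  ω_c = 31/46
  ⇒ ω_c¹/ω_r¹ = 31/46
Stage 2: N_ring = 17 + 2·12 = 41
Stage 2: 17(ω_s−ω_c) = −41(ω_r−ω_c),  ω_c=0, ω_r=1
Stage 2: ω_s = 0 − (41/17)(1−0) = -41/17
  ⇒ ω_s²/ω_r² = -41/17
Coupling ω_r² = ω_c¹ ⇒ overall = 31/46 × -41/17 = -1271/782

-1271/782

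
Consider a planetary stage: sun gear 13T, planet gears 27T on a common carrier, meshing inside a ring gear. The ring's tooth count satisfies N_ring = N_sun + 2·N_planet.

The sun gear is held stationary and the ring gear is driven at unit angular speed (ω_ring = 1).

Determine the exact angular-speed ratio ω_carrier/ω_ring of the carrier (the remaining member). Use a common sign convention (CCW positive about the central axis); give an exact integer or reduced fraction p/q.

N_ring = 13 + 2·27 = 67
13(ω_s−ω_c) = −67(ω_r−ω_c),  ω_s=0, ω_r=1
13(0−ω_c) = −67(1−ω_c)  ⇒  80ω_c = 67  ⇒  ω_c = 67/80
ω_c/ω_r = 67/80

67/80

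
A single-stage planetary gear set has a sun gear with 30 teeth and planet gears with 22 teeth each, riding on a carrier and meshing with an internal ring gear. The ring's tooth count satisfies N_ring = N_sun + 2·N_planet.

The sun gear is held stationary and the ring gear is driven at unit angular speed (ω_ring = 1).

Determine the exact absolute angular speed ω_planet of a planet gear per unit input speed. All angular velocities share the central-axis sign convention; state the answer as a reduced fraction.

N_ring = 30 + 2·22 = 74
30(ω_s−ω_c) = −74(ω_r−ω_c),  ω_s=0, ω_r=1
30(0−ω_c) = −74(1−ω_c)  ⇒  104ω_c = 74  ⇒  ω_c = 37/52
sun–planet: 30·(0−37/52) = −22·(ω_p−ω_c)  ⇒  ω_p−ω_c = −(30/22)·(-37/52) = 555/572
ω_p = 37/52 + 555/572 = 37/22

37/22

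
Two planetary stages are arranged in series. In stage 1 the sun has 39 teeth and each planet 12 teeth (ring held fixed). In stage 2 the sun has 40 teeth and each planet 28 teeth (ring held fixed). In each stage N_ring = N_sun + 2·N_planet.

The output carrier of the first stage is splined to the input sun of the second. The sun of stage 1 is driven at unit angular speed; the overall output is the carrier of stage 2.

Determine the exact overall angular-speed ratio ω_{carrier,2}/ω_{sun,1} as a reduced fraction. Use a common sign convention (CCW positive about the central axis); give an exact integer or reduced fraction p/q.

65/578

Stage 1: N_ring = 39 + 2·12 = 63
Stage 1: 39(ω_s−ω_c) = −63(ω_r−ω_c),  ω_r=0, ω_s=1
Stage 1: 39(1−ω_c) = −63(0−ω_c)  ⇒  102ω_c = 39  ⇒  ω_c = 13/34
  ⇒ ω_c¹/ω_s¹ = 13/34
Stage 2: N_ring = 40 + 2·28 = 96
Stage 2: 40(ω_s−ω_c) = −96(ω_r−ω_c),  ω_r=0, ω_s=1
Stage 2: 40(1−ω_c) = −96(0−ω_c)  ⇒  136ω_c = 40  ⇒  ω_c = 5/17
  ⇒ ω_c²/ω_s² = 5/17
Coupling ω_s² = ω_c¹ ⇒ overall = 13/34 × 5/17 = 65/578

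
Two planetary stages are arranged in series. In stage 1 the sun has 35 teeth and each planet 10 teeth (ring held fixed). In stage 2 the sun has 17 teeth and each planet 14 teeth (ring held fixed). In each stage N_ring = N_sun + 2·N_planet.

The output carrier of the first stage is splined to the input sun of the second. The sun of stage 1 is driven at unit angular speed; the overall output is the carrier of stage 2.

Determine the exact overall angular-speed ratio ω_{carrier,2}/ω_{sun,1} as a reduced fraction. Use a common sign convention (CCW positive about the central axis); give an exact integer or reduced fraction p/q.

Stage 1: N_ring = 35 + 2·10 = 55
Stage 1: 35(ω_s−ω_c) = −55(ω_r−ω_c),  ω_r=0, ω_s=1
Stage 1: 35(1−ω_c) = −55(0−ω_c)  ⇒  90ω_c = 35  ⇒  ω_c = 7/18
  ⇒ ω_c¹/ω_s¹ = 7/18
Stage 2: N_ring = 17 + 2·14 = 45
Stage 2: 17(ω_s−ω_c) = −45(ω_r−ω_c),  ω_r=0, ω_s=1
Stage 2: 17(1−ω_c) = −45(0−ω_c)  ⇒  62ω_c = 17  ⇒  ω_c = 17/62
  ⇒ ω_c²/ω_s² = 17/62
Coupling ω_s² = ω_c¹ ⇒ overall = 7/18 × 17/62 = 119/1116

119/1116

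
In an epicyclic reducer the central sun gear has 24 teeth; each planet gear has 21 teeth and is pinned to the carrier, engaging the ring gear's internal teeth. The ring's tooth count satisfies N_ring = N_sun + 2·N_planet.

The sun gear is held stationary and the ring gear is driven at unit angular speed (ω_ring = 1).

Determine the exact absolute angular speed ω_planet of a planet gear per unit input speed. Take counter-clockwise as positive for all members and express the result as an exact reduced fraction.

N_ring = 24 + 2·21 = 66
24(ω_s−ω_c) = −66(ω_r−ω_c),  ω_s=0, ω_r=1
24(0−ω_c) = −66(1−ω_c)  ⇒  90ω_c = 66  ⇒  ω_c = 11/15
sun–planet: 24·(0−11/15) = −21·(ω_p−ω_c)  ⇒  ω_p−ω_c = −(24/21)·(-11/15) = 88/105
ω_p = 11/15 + 88/105 = 11/7

11/7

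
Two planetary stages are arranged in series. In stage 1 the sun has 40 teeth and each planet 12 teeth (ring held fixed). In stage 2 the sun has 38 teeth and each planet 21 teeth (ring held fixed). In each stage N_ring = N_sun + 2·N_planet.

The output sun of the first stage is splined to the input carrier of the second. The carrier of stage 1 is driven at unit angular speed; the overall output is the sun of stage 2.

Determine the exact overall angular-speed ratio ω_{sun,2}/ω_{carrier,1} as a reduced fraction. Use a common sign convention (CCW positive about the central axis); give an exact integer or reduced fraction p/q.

Stage 1: N_ring = 40 + 2·12 = 64
Stage 1: 40(ω_s−ω_c) = −64(ω_r−ω_c),  ω_r=0, ω_c=1
Stage 1: ω_s = 1 − (64/40)(0−1) = 13/5
  ⇒ ω_s¹/ω_c¹ = 13/5
Stage 2: N_ring = 38 + 2·21 = 80
Stage 2: 38(ω_s−ω_c) = −80(ω_r−ω_c),  ω_r=0, ω_c=1
Stage 2: ω_s = 1 − (80/38)(0−1) = 59/19
  ⇒ ω_s²/ω_c² = 59/19
Coupling ω_c² = ω_s¹ ⇒ overall = 13/5 × 59/19 = 767/95

767/95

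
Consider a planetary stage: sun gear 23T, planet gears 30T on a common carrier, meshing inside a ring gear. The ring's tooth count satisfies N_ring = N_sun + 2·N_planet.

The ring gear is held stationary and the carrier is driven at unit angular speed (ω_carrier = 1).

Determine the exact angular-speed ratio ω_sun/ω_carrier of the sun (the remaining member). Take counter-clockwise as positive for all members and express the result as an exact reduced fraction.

N_ring = 23 + 2·30 = 83
23(ω_s−ω_c) = −83(ω_r−ω_c),  ω_r=0, ω_c=1
ω_s = 1 − (83/23)(0−1) = 106/23
ω_s/ω_c = 106/23

106/23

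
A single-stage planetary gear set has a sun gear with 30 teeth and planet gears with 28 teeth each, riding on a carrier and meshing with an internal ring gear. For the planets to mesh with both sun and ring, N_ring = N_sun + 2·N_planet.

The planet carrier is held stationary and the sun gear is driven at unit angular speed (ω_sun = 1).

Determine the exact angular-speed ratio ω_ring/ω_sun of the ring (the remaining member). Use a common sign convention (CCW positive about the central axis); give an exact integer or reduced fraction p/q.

N_ring = 30 + 2·28 = 86
30(ω_s−ω_c) = −86(ω_r−ω_c),  ω_c=0, ω_s=1
ω_r = 0 − (30/86)(1−0) = -15/43
ω_r/ω_s = -15/43

-15/43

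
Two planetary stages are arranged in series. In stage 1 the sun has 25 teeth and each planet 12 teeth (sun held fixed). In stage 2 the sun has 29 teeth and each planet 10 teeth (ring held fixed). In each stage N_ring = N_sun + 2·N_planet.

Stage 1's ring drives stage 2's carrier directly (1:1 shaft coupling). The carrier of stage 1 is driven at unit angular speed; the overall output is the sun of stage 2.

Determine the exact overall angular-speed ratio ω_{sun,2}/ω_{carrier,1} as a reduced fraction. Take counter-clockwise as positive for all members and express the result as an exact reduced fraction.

Stage 1: N_ring = 25 + 2·12 = 49
Stage 1: 25(ω_s−ω_c) = −49(ω_r−ω_c),  ω_s=0, ω_c=1
Stage 1: ω_r = 1 − (25/49)(0−1) = 74/49
  ⇒ ω_r¹/ω_c¹ = 74/49
Stage 2: N_ring = 29 + 2·10 = 49
Stage 2: 29(ω_s−ω_c) = −49(ω_r−ω_c),  ω_r=0, ω_c=1
Stage 2: ω_s = 1 − (49/29)(0−1) = 78/29
  ⇒ ω_s²/ω_c² = 78/29
Coupling ω_c² = ω_r¹ ⇒ overall = 74/49 × 78/29 = 5772/1421

5772/1421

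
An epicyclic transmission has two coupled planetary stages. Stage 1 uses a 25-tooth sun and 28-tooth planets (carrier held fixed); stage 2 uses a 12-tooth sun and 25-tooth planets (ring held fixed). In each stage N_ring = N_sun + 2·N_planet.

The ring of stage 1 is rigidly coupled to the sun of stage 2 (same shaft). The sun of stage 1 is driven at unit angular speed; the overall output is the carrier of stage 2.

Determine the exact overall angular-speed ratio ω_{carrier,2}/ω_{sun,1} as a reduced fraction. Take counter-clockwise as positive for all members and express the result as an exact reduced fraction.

-50/999

Stage 1: N_ring = 25 + 2·28 = 81
Stage 1: 25(ω_s−ω_c) = −81(ω_r−ω_c),  ω_c=0, ω_s=1
Stage 1: ω_r = 0 − (25/81)(1−0) = -25/81
  ⇒ ω_r¹/ω_s¹ = -25/81
Stage 2: N_ring = 12 + 2·25 = 62
Stage 2: 12(ω_s−ω_c) = −62(ω_r−ω_c),  ω_r=0, ω_s=1
Stage 2: 12(1−ω_c) = −62(0−ω_c)  ⇒  74ω_c = 12  ⇒  ω_c = 6/37
  ⇒ ω_c²/ω_s² = 6/37
Coupling ω_s² = ω_r¹ ⇒ overall = -25/81 × 6/37 = -50/999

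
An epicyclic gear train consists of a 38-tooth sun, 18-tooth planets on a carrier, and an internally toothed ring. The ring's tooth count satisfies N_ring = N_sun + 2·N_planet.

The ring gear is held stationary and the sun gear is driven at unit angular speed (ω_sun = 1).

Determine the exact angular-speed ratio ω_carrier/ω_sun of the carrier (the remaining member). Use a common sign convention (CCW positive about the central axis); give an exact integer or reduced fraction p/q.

N_ring = 38 + 2·18 = 74
38(ω_s−ω_c) = −74(ω_r−ω_c),  ω_r=0, ω_s=1
38(1−ω_c) = −74(0−ω_c)  ⇒  112ω_c = 38  ⇒  ω_c = 19/56
ω_c/ω_s = 19/56

19/56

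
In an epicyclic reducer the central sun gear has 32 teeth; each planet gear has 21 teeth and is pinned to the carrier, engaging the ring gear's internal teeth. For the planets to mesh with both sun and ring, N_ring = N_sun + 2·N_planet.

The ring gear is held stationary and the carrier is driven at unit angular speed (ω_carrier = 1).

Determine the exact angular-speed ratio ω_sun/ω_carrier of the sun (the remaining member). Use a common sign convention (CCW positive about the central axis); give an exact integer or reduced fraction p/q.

N_ring = 32 + 2·21 = 74
32(ω_s−ω_c) = −74(ω_r−ω_c),  ω_r=0, ω_c=1
ω_s = 1 − (74/32)(0−1) = 53/16
ω_s/ω_c = 53/16

53/16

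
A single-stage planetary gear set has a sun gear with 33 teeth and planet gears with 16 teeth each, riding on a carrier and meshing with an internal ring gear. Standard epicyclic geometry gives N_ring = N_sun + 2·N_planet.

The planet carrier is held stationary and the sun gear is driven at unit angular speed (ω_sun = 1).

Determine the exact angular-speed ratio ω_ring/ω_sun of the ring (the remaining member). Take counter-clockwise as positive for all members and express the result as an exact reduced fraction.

N_ring = 33 + 2·16 = 65
33(ω_s−ω_c) = −65(ω_r−ω_c),  ω_c=0, ω_s=1
ω_r = 0 − (33/65)(1−0) = -33/65
ω_r/ω_s = -33/65

-33/65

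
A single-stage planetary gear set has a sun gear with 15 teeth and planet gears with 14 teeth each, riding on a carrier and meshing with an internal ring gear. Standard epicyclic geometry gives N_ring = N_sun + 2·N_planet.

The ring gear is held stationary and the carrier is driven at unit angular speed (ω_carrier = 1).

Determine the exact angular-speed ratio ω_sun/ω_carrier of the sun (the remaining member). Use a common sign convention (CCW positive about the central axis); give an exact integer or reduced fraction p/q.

58/15

N_ring = 15 + 2·14 = 43
15(ω_s−ω_c) = −43(ω_r−ω_c),  ω_r=0, ω_c=1
ω_s = 1 − (43/15)(0−1) = 58/15
ω_s/ω_c = 58/15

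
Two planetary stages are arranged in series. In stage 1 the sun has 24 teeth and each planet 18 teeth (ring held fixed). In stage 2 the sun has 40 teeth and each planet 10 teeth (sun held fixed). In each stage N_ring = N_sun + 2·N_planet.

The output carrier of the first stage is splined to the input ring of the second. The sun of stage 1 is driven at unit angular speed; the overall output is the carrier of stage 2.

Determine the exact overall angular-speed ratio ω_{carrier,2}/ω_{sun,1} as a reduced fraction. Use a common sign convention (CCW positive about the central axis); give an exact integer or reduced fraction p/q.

Stage 1: N_ring = 24 + 2·18 = 60
Stage 1: 24(ω_s−ω_c) = −60(ω_r−ω_c),  ω_r=0, ω_s=1
Stage 1: 24(1−ω_c) = −60(0−ω_c)  ⇒  84ω_c = 24  ⇒  ω_c = 2/7
  ⇒ ω_c¹/ω_s¹ = 2/7
Stage 2: N_ring = 40 + 2·10 = 60
Stage 2: 40(ω_s−ω_c) = −60(ω_r−ω_c),  ω_s=0, ω_r=1
Stage 2: 40(0−ω_c) = −60(1−ω_c)  ⇒  100ω_c = 60  ⇒  ω_c = 3/5
  ⇒ ω_c²/ω_r² = 3/5
Coupling ω_r² = ω_c¹ ⇒ overall = 2/7 × 3/5 = 6/35

6/35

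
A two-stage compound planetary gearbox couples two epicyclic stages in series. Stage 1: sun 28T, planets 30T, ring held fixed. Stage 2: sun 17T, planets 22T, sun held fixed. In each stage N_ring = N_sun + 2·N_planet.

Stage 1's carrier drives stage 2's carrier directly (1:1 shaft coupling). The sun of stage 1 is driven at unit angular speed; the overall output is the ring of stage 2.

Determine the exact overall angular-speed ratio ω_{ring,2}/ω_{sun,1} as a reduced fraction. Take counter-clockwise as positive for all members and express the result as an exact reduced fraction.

546/1769

Stage 1: N_ring = 28 + 2·30 = 88
Stage 1: 28(ω_s−ω_c) = −88(ω_r−ω_c),  ω_r=0, ω_s=1
Stage 1: 28(1−ω_c) = −88(0−ω_c)  ⇒  116ω_c = 28  ⇒  ω_c = 7/29
  ⇒ ω_c¹/ω_s¹ = 7/29
Stage 2: N_ring = 17 + 2·22 = 61
Stage 2: 17(ω_s−ω_c) = −61(ω_r−ω_c),  ω_s=0, ω_c=1
Stage 2: ω_r = 1 − (17/61)(0−1) = 78/61
  ⇒ ω_r²/ω_c² = 78/61
Coupling ω_c² = ω_c¹ ⇒ overall = 7/29 × 78/61 = 546/1769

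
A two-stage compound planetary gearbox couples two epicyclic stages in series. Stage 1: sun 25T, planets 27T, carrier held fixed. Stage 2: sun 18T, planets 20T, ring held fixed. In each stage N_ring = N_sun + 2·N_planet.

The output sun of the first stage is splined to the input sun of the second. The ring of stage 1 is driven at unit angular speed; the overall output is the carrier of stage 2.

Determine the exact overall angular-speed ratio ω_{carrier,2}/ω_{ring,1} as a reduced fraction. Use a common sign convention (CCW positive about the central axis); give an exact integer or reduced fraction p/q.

-711/950

Stage 1: N_ring = 25 + 2·27 = 79
Stage 1: 25(ω_s−ω_c) = −79(ω_r−ω_c),  ω_c=0, ω_r=1
Stage 1: ω_s = 0 − (79/25)(1−0) = -79/25
  ⇒ ω_s¹/ω_r¹ = -79/25
Stage 2: N_ring = 18 + 2·20 = 58
Stage 2: 18(ω_s−ω_c) = −58(ω_r−ω_c),  ω_r=0, ω_s=1
Stage 2: 18(1−ω_c) = −58(0−ω_c)  ⇒  76ω_c = 18  ⇒  ω_c = 9/38
  ⇒ ω_c²/ω_s² = 9/38
Coupling ω_s² = ω_s¹ ⇒ overall = -79/25 × 9/38 = -711/950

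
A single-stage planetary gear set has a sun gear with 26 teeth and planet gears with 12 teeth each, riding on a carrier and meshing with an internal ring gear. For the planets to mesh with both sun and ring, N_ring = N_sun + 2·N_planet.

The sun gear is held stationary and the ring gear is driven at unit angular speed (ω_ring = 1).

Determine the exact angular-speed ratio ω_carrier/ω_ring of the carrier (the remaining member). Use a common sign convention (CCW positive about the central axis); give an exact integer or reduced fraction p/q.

25/38

N_ring = 26 + 2·12 = 50
26(ω_s−ω_c) = −50(ω_r−ω_c),  ω_s=0, ω_r=1
26(0−ω_c) = −50(1−ω_c)  ⇒  76ω_c = 50  ⇒  ω_c = 25/38
ω_c/ω_r = 25/38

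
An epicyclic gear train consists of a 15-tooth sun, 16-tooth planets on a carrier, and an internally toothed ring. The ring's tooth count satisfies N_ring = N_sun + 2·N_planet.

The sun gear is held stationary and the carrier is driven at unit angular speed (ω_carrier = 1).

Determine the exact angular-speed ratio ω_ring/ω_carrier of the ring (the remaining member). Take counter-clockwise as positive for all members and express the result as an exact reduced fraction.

62/47

N_ring = 15 + 2·16 = 47
15(ω_s−ω_c) = −47(ω_r−ω_c),  ω_s=0, ω_c=1
ω_r = 1 − (15/47)(0−1) = 62/47
ω_r/ω_c = 62/47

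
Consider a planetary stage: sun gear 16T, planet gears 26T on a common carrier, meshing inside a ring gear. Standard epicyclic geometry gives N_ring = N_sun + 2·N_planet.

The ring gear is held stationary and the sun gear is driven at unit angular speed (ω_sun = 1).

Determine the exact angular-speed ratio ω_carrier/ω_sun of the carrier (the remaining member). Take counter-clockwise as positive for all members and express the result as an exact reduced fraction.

4/21

N_ring = 16 + 2·26 = 68
16(ω_s−ω_c) = −68(ω_r−ω_c),  ω_r=0, ω_s=1
16(1−ω_c) = −68(0−ω_c)  ⇒  84ω_c = 16  ⇒  ω_c = 4/21
ω_c/ω_s = 4/21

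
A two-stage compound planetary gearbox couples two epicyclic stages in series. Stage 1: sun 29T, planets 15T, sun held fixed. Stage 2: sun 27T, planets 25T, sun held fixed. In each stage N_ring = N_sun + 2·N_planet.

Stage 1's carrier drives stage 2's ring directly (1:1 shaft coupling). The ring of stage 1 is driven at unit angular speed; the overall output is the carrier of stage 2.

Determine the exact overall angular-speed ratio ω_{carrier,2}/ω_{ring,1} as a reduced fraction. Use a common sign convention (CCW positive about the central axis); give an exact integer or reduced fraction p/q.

413/832

Stage 1: N_ring = 29 + 2·15 = 59
Stage 1: 29(ω_s−ω_c) = −59(ω_r−ω_c),  ω_s=0, ω_r=1
Stage 1: 29(0−ω_c) = −59(1−ω_c)  ⇒  88ω_c = 59  ⇒  ω_c = 59/88
  ⇒ ω_c¹/ω_r¹ = 59/88
Stage 2: N_ring = 27 + 2·25 = 77
Stage 2: 27(ω_s−ω_c) = −77(ω_r−ω_c),  ω_s=0, ω_r=1
Stage 2: 27(0−ω_c) = −77(1−ω_c)  ⇒  104ω_c = 77  ⇒  ω_c = 77/104
  ⇒ ω_c²/ω_r² = 77/104
Coupling ω_r² = ω_c¹ ⇒ overall = 59/88 × 77/104 = 413/832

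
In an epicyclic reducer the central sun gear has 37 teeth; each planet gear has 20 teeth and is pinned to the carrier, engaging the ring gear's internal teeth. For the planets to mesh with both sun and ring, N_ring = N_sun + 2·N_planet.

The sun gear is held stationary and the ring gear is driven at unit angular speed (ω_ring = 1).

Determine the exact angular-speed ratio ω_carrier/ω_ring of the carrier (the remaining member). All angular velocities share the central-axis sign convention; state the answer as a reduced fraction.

N_ring = 37 + 2·20 = 77
37(ω_s−ω_c) = −77(ω_r−ω_c),  ω_s=0, ω_r=1
37(0−ω_c) = −77(1−ω_c)  ⇒  114ω_c = 77  ⇒  ω_c = 77/114
ω_c/ω_r = 77/114

77/114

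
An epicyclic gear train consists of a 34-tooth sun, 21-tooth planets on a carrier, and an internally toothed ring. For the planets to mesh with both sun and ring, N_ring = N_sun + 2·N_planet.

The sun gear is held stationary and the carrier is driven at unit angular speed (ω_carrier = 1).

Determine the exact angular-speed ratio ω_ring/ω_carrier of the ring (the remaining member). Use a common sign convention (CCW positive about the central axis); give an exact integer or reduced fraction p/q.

N_ring = 34 + 2·21 = 76
34(ω_s−ω_c) = −76(ω_r−ω_c),  ω_s=0, ω_c=1
ω_r = 1 − (34/76)(0−1) = 55/38
ω_r/ω_c = 55/38

55/38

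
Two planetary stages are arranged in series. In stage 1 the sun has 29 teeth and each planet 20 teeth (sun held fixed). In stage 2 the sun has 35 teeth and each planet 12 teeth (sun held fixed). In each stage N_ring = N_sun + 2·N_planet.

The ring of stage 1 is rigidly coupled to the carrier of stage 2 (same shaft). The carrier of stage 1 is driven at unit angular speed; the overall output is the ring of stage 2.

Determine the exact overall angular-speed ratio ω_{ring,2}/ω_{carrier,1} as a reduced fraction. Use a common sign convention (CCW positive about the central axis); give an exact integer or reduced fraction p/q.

Stage 1: N_ring = 29 + 2·20 = 69
Stage 1: 29(ω_s−ω_c) = −69(ω_r−ω_c),  ω_s=0, ω_c=1
Stage 1: ω_r = 1 − (29/69)(0−1) = 98/69
  ⇒ ω_r¹/ω_c¹ = 98/69
Stage 2: N_ring = 35 + 2·12 = 59
Stage 2: 35(ω_s−ω_c) = −59(ω_r−ω_c),  ω_s=0, ω_c=1
Stage 2: ω_r = 1 − (35/59)(0−1) = 94/59
  ⇒ ω_r²/ω_c² = 94/59
Coupling ω_c² = ω_r¹ ⇒ overall = 98/69 × 94/59 = 9212/4071

9212/4071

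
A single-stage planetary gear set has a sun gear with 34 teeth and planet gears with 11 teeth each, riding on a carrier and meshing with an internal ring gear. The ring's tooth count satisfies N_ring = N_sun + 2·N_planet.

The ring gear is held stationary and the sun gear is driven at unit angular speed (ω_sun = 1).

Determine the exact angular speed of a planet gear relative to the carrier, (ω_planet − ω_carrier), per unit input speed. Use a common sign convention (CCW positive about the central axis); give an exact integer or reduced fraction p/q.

-952/495

N_ring = 34 + 2·11 = 56
34(ω_s−ω_c) = −56(ω_r−ω_c),  ω_r=0, ω_s=1
34(1−ω_c) = −56(0−ω_c)  ⇒  90ω_c = 34  ⇒  ω_c = 17/45
sun–planet: 34·(1−17/45) = −11·(ω_p−ω_c)  ⇒  ω_p−ω_c = −(34/11)·(28/45) = -952/495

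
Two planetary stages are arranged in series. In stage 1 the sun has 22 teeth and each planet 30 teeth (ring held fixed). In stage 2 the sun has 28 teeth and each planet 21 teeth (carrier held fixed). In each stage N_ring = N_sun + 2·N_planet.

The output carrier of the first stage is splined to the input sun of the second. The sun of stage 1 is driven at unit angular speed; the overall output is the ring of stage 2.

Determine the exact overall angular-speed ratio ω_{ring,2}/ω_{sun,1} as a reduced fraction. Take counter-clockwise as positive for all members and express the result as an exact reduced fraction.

-11/130

Stage 1: N_ring = 22 + 2·30 = 82
Stage 1: 22(ω_s−ω_c) = −82(ω_r−ω_c),  ω_r=0, ω_s=1
Stage 1: 22(1−ω_c) = −82(0−ω_c)  ⇒  104ω_c = 22  ⇒  ω_c = 11/52
  ⇒ ω_c¹/ω_s¹ = 11/52
Stage 2: N_ring = 28 + 2·21 = 70
Stage 2: 28(ω_s−ω_c) = −70(ω_r−ω_c),  ω_c=0, ω_s=1
Stage 2: ω_r = 0 − (28/70)(1−0) = -2/5
  ⇒ ω_r²/ω_s² = -2/5
Coupling ω_s² = ω_c¹ ⇒ overall = 11/52 × -2/5 = -11/130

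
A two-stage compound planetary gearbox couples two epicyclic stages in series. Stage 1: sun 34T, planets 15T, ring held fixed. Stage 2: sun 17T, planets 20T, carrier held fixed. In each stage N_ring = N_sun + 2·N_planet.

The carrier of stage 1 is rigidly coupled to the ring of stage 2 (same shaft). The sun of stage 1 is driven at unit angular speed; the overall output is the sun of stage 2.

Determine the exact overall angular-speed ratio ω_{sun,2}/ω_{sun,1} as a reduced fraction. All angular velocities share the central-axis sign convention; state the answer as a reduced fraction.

Stage 1: N_ring = 34 + 2·15 = 64
Stage 1: 34(ω_s−ω_c) = −64(ω_r−ω_c),  ω_r=0, ω_s=1
Stage 1: 34(1−ω_c) = −64(0−ω_c)  ⇒  98ω_c = 34  ⇒  ω_c = 17/49
  ⇒ ω_c¹/ω_s¹ = 17/49
Stage 2: N_ring = 17 + 2·20 = 57
Stage 2: 17(ω_s−ω_c) = −57(ω_r−ω_c),  ω_c=0, ω_r=1
Stage 2: ω_s = 0 − (57/17)(1−0) = -57/17
  ⇒ ω_s²/ω_r² = -57/17
Coupling ω_r² = ω_c¹ ⇒ overall = 17/49 × -57/17 = -57/49

-57/49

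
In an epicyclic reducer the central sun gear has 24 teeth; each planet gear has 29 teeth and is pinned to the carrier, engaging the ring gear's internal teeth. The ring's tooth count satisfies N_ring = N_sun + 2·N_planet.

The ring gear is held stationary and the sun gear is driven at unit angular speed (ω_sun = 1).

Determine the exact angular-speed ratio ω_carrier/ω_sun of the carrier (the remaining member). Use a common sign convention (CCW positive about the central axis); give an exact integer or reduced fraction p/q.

N_ring = 24 + 2·29 = 82
24(ω_s−ω_c) = −82(ω_r−ω_c),  ω_r=0, ω_s=1
24(1−ω_c) = −82(0−ω_c)  ⇒  106ω_c = 24  ⇒  ω_c = 12/53
ω_c/ω_s = 12/53

12/53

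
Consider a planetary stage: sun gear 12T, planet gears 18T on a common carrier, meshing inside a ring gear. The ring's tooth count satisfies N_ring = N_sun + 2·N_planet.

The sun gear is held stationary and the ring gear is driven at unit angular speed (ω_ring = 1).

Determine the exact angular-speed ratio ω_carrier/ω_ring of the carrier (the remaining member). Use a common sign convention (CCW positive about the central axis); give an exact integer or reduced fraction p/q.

N_ring = 12 + 2·18 = 48
12(ω_s−ω_c) = −48(ω_r−ω_c),  ω_s=0, ω_r=1
12(0−ω_c) = −48(1−ω_c)  ⇒  60ω_c = 48  ⇒  ω_c = 4/5
ω_c/ω_r = 4/5

4/5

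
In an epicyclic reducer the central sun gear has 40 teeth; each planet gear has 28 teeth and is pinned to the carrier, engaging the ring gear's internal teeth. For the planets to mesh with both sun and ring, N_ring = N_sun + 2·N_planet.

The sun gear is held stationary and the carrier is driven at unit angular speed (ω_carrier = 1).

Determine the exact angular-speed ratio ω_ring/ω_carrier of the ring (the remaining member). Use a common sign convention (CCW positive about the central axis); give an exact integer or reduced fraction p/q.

17/12

N_ring = 40 + 2·28 = 96
40(ω_s−ω_c) = −96(ω_r−ω_c),  ω_s=0, ω_c=1
ω_r = 1 − (40/96)(0−1) = 17/12
ω_r/ω_c = 17/12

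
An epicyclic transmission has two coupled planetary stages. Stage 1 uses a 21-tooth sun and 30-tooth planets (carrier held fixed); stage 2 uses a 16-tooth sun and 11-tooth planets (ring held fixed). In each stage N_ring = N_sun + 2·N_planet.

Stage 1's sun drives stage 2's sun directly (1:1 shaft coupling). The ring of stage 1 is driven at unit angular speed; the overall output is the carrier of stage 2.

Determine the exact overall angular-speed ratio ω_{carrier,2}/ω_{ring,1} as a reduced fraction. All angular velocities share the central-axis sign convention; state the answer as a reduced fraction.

-8/7

Stage 1: N_ring = 21 + 2·30 = 81
Stage 1: 21(ω_s−ω_c) = −81(ω_r−ω_c),  ω_c=0, ω_r=1
Stage 1: ω_s = 0 − (81/21)(1−0) = -27/7
  ⇒ ω_s¹/ω_r¹ = -27/7
Stage 2: N_ring = 16 + 2·11 = 38
Stage 2: 16(ω_s−ω_c) = −38(ω_r−ω_c),  ω_r=0, ω_s=1
Stage 2: 16(1−ω_c) = −38(0−ω_c)  ⇒  54ω_c = 16  ⇒  ω_c = 8/27
  ⇒ ω_c²/ω_s² = 8/27
Coupling ω_s² = ω_s¹ ⇒ overall = -27/7 × 8/27 = -8/7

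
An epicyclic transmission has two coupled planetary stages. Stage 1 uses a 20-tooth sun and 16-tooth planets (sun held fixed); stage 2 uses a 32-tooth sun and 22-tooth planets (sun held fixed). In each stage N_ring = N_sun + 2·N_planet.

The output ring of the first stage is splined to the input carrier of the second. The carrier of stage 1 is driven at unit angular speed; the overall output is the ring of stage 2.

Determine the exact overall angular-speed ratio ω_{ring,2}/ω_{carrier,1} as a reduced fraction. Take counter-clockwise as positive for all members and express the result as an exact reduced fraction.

Stage 1: N_ring = 20 + 2·16 = 52
Stage 1: 20(ω_s−ω_c) = −52(ω_r−ω_c),  ω_s=0, ω_c=1
Stage 1: ω_r = 1 − (20/52)(0−1) = 18/13
  ⇒ ω_r¹/ω_c¹ = 18/13
Stage 2: N_ring = 32 + 2·22 = 76
Stage 2: 32(ω_s−ω_c) = −76(ω_r−ω_c),  ω_s=0, ω_c=1
Stage 2: ω_r = 1 − (32/76)(0−1) = 27/19
  ⇒ ω_r²/ω_c² = 27/19
Coupling ω_c² = ω_r¹ ⇒ overall = 18/13 × 27/19 = 486/247

486/247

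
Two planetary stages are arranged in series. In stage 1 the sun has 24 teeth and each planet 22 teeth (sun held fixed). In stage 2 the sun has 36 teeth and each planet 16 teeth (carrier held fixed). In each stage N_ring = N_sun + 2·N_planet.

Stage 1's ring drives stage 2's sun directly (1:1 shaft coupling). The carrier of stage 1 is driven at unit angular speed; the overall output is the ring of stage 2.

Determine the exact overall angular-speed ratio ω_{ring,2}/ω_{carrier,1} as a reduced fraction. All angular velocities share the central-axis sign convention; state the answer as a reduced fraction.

-207/289

Stage 1: N_ring = 24 + 2·22 = 68
Stage 1: 24(ω_s−ω_c) = −68(ω_r−ω_c),  ω_s=0, ω_c=1
Stage 1: ω_r = 1 − (24/68)(0−1) = 23/17
  ⇒ ω_r¹/ω_c¹ = 23/17
Stage 2: N_ring = 36 + 2·16 = 68
Stage 2: 36(ω_s−ω_c) = −68(ω_r−ω_c),  ω_c=0, ω_s=1
Stage 2: ω_r = 0 − (36/68)(1−0) = -9/17
  ⇒ ω_r²/ω_s² = -9/17
Coupling ω_s² = ω_r¹ ⇒ overall = 23/17 × -9/17 = -207/289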